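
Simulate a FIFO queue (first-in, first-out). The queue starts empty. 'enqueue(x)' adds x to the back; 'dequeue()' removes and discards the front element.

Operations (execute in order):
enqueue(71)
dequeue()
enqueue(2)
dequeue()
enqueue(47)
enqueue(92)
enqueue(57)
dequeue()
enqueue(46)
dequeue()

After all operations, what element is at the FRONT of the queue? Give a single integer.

Answer: 57

Derivation:
enqueue(71): queue = [71]
dequeue(): queue = []
enqueue(2): queue = [2]
dequeue(): queue = []
enqueue(47): queue = [47]
enqueue(92): queue = [47, 92]
enqueue(57): queue = [47, 92, 57]
dequeue(): queue = [92, 57]
enqueue(46): queue = [92, 57, 46]
dequeue(): queue = [57, 46]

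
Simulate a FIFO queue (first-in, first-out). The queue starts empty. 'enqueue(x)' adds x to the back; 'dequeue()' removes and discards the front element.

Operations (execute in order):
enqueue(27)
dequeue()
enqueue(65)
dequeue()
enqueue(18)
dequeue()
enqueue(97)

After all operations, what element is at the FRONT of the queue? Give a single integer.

enqueue(27): queue = [27]
dequeue(): queue = []
enqueue(65): queue = [65]
dequeue(): queue = []
enqueue(18): queue = [18]
dequeue(): queue = []
enqueue(97): queue = [97]

Answer: 97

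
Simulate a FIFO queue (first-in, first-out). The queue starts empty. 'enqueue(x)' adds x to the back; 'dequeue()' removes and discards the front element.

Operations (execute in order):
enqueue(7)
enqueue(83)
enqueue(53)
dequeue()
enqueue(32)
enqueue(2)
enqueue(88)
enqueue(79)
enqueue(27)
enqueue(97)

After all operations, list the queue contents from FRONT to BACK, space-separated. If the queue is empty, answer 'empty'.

enqueue(7): [7]
enqueue(83): [7, 83]
enqueue(53): [7, 83, 53]
dequeue(): [83, 53]
enqueue(32): [83, 53, 32]
enqueue(2): [83, 53, 32, 2]
enqueue(88): [83, 53, 32, 2, 88]
enqueue(79): [83, 53, 32, 2, 88, 79]
enqueue(27): [83, 53, 32, 2, 88, 79, 27]
enqueue(97): [83, 53, 32, 2, 88, 79, 27, 97]

Answer: 83 53 32 2 88 79 27 97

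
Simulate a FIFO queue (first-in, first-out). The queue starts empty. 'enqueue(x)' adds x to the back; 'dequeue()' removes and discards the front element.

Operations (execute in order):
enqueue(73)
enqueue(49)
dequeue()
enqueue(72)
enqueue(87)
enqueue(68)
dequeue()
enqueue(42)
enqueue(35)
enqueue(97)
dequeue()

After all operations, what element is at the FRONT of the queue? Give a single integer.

Answer: 87

Derivation:
enqueue(73): queue = [73]
enqueue(49): queue = [73, 49]
dequeue(): queue = [49]
enqueue(72): queue = [49, 72]
enqueue(87): queue = [49, 72, 87]
enqueue(68): queue = [49, 72, 87, 68]
dequeue(): queue = [72, 87, 68]
enqueue(42): queue = [72, 87, 68, 42]
enqueue(35): queue = [72, 87, 68, 42, 35]
enqueue(97): queue = [72, 87, 68, 42, 35, 97]
dequeue(): queue = [87, 68, 42, 35, 97]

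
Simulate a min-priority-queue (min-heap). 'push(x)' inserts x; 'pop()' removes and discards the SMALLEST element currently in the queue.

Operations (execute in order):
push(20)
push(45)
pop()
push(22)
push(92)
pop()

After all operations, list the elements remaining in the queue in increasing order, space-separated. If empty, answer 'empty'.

Answer: 45 92

Derivation:
push(20): heap contents = [20]
push(45): heap contents = [20, 45]
pop() → 20: heap contents = [45]
push(22): heap contents = [22, 45]
push(92): heap contents = [22, 45, 92]
pop() → 22: heap contents = [45, 92]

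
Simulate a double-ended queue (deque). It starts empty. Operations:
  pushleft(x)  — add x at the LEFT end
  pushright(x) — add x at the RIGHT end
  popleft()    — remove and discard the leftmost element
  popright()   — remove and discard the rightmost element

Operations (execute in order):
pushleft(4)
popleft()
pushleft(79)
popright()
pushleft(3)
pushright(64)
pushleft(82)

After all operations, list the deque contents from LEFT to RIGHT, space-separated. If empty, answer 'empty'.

pushleft(4): [4]
popleft(): []
pushleft(79): [79]
popright(): []
pushleft(3): [3]
pushright(64): [3, 64]
pushleft(82): [82, 3, 64]

Answer: 82 3 64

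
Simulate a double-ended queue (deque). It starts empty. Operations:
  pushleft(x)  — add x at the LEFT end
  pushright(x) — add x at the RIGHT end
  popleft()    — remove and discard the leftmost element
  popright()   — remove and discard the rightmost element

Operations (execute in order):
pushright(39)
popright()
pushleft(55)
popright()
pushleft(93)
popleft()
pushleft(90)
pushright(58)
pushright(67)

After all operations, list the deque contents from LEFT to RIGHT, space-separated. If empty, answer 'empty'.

pushright(39): [39]
popright(): []
pushleft(55): [55]
popright(): []
pushleft(93): [93]
popleft(): []
pushleft(90): [90]
pushright(58): [90, 58]
pushright(67): [90, 58, 67]

Answer: 90 58 67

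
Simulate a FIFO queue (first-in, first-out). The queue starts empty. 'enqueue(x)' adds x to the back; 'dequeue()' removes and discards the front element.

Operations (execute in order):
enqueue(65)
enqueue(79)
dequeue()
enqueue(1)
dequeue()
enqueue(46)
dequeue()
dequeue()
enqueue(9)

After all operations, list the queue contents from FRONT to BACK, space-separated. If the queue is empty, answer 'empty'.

enqueue(65): [65]
enqueue(79): [65, 79]
dequeue(): [79]
enqueue(1): [79, 1]
dequeue(): [1]
enqueue(46): [1, 46]
dequeue(): [46]
dequeue(): []
enqueue(9): [9]

Answer: 9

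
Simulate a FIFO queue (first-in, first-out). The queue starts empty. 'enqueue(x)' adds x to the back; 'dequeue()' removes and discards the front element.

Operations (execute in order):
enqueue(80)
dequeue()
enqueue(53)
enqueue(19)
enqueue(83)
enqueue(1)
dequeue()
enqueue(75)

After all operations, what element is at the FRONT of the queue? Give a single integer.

Answer: 19

Derivation:
enqueue(80): queue = [80]
dequeue(): queue = []
enqueue(53): queue = [53]
enqueue(19): queue = [53, 19]
enqueue(83): queue = [53, 19, 83]
enqueue(1): queue = [53, 19, 83, 1]
dequeue(): queue = [19, 83, 1]
enqueue(75): queue = [19, 83, 1, 75]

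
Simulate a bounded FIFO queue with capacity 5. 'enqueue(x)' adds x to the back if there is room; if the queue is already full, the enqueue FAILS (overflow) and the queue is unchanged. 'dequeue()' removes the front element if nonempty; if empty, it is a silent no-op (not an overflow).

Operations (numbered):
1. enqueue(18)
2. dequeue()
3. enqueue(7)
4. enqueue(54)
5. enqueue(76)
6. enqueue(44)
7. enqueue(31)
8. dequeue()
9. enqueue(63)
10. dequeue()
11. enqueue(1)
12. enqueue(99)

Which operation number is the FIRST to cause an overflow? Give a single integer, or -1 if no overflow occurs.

Answer: 12

Derivation:
1. enqueue(18): size=1
2. dequeue(): size=0
3. enqueue(7): size=1
4. enqueue(54): size=2
5. enqueue(76): size=3
6. enqueue(44): size=4
7. enqueue(31): size=5
8. dequeue(): size=4
9. enqueue(63): size=5
10. dequeue(): size=4
11. enqueue(1): size=5
12. enqueue(99): size=5=cap → OVERFLOW (fail)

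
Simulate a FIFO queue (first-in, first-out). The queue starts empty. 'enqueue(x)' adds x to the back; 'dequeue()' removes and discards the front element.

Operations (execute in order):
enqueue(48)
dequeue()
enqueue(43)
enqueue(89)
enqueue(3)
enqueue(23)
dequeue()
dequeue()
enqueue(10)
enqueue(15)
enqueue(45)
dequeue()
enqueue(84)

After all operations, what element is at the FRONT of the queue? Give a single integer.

enqueue(48): queue = [48]
dequeue(): queue = []
enqueue(43): queue = [43]
enqueue(89): queue = [43, 89]
enqueue(3): queue = [43, 89, 3]
enqueue(23): queue = [43, 89, 3, 23]
dequeue(): queue = [89, 3, 23]
dequeue(): queue = [3, 23]
enqueue(10): queue = [3, 23, 10]
enqueue(15): queue = [3, 23, 10, 15]
enqueue(45): queue = [3, 23, 10, 15, 45]
dequeue(): queue = [23, 10, 15, 45]
enqueue(84): queue = [23, 10, 15, 45, 84]

Answer: 23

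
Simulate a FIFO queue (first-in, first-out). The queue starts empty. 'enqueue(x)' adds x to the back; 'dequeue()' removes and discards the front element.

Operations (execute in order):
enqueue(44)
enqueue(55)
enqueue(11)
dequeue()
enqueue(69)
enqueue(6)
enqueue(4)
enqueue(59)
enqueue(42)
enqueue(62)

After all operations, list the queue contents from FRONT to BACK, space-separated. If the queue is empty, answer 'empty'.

enqueue(44): [44]
enqueue(55): [44, 55]
enqueue(11): [44, 55, 11]
dequeue(): [55, 11]
enqueue(69): [55, 11, 69]
enqueue(6): [55, 11, 69, 6]
enqueue(4): [55, 11, 69, 6, 4]
enqueue(59): [55, 11, 69, 6, 4, 59]
enqueue(42): [55, 11, 69, 6, 4, 59, 42]
enqueue(62): [55, 11, 69, 6, 4, 59, 42, 62]

Answer: 55 11 69 6 4 59 42 62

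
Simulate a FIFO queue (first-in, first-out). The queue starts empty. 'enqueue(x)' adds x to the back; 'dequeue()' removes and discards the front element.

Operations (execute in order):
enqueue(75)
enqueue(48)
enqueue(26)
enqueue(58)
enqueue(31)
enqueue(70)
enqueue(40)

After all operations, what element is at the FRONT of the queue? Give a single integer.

enqueue(75): queue = [75]
enqueue(48): queue = [75, 48]
enqueue(26): queue = [75, 48, 26]
enqueue(58): queue = [75, 48, 26, 58]
enqueue(31): queue = [75, 48, 26, 58, 31]
enqueue(70): queue = [75, 48, 26, 58, 31, 70]
enqueue(40): queue = [75, 48, 26, 58, 31, 70, 40]

Answer: 75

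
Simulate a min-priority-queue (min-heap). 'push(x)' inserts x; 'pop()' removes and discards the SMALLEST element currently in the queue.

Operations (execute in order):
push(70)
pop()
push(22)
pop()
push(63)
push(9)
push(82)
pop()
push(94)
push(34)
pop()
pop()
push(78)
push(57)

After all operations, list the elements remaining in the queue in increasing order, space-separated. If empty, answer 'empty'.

push(70): heap contents = [70]
pop() → 70: heap contents = []
push(22): heap contents = [22]
pop() → 22: heap contents = []
push(63): heap contents = [63]
push(9): heap contents = [9, 63]
push(82): heap contents = [9, 63, 82]
pop() → 9: heap contents = [63, 82]
push(94): heap contents = [63, 82, 94]
push(34): heap contents = [34, 63, 82, 94]
pop() → 34: heap contents = [63, 82, 94]
pop() → 63: heap contents = [82, 94]
push(78): heap contents = [78, 82, 94]
push(57): heap contents = [57, 78, 82, 94]

Answer: 57 78 82 94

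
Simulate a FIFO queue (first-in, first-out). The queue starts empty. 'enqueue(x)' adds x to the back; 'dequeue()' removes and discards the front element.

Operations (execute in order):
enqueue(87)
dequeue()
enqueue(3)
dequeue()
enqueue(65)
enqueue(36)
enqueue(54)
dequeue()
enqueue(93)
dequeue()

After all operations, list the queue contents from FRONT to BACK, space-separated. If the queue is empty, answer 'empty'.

Answer: 54 93

Derivation:
enqueue(87): [87]
dequeue(): []
enqueue(3): [3]
dequeue(): []
enqueue(65): [65]
enqueue(36): [65, 36]
enqueue(54): [65, 36, 54]
dequeue(): [36, 54]
enqueue(93): [36, 54, 93]
dequeue(): [54, 93]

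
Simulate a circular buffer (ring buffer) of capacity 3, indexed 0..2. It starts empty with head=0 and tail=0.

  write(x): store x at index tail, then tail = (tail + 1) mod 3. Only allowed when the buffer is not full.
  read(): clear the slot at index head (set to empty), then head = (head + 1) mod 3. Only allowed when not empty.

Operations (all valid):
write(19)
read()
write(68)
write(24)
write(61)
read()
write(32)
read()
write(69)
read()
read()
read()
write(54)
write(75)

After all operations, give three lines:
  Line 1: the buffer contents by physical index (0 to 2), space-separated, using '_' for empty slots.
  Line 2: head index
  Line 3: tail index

Answer: 54 75 _
0
2

Derivation:
write(19): buf=[19 _ _], head=0, tail=1, size=1
read(): buf=[_ _ _], head=1, tail=1, size=0
write(68): buf=[_ 68 _], head=1, tail=2, size=1
write(24): buf=[_ 68 24], head=1, tail=0, size=2
write(61): buf=[61 68 24], head=1, tail=1, size=3
read(): buf=[61 _ 24], head=2, tail=1, size=2
write(32): buf=[61 32 24], head=2, tail=2, size=3
read(): buf=[61 32 _], head=0, tail=2, size=2
write(69): buf=[61 32 69], head=0, tail=0, size=3
read(): buf=[_ 32 69], head=1, tail=0, size=2
read(): buf=[_ _ 69], head=2, tail=0, size=1
read(): buf=[_ _ _], head=0, tail=0, size=0
write(54): buf=[54 _ _], head=0, tail=1, size=1
write(75): buf=[54 75 _], head=0, tail=2, size=2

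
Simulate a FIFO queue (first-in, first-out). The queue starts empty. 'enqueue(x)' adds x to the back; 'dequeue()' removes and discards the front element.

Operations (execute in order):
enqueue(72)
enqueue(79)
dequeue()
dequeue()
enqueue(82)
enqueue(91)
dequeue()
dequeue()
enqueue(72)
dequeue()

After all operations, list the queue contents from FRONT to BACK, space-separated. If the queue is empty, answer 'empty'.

enqueue(72): [72]
enqueue(79): [72, 79]
dequeue(): [79]
dequeue(): []
enqueue(82): [82]
enqueue(91): [82, 91]
dequeue(): [91]
dequeue(): []
enqueue(72): [72]
dequeue(): []

Answer: empty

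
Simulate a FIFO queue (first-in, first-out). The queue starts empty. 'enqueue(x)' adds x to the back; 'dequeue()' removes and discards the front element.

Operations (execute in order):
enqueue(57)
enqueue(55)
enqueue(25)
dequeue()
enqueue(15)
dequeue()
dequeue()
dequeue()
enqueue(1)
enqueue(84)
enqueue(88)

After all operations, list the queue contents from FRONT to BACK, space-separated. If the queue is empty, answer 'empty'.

Answer: 1 84 88

Derivation:
enqueue(57): [57]
enqueue(55): [57, 55]
enqueue(25): [57, 55, 25]
dequeue(): [55, 25]
enqueue(15): [55, 25, 15]
dequeue(): [25, 15]
dequeue(): [15]
dequeue(): []
enqueue(1): [1]
enqueue(84): [1, 84]
enqueue(88): [1, 84, 88]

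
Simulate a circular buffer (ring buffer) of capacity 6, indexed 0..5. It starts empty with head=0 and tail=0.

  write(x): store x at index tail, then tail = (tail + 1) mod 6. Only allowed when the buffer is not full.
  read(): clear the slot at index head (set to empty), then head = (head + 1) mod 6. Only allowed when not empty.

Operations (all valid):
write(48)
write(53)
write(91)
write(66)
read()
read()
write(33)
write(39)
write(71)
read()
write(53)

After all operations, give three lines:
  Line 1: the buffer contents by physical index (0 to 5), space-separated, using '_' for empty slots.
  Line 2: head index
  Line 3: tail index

write(48): buf=[48 _ _ _ _ _], head=0, tail=1, size=1
write(53): buf=[48 53 _ _ _ _], head=0, tail=2, size=2
write(91): buf=[48 53 91 _ _ _], head=0, tail=3, size=3
write(66): buf=[48 53 91 66 _ _], head=0, tail=4, size=4
read(): buf=[_ 53 91 66 _ _], head=1, tail=4, size=3
read(): buf=[_ _ 91 66 _ _], head=2, tail=4, size=2
write(33): buf=[_ _ 91 66 33 _], head=2, tail=5, size=3
write(39): buf=[_ _ 91 66 33 39], head=2, tail=0, size=4
write(71): buf=[71 _ 91 66 33 39], head=2, tail=1, size=5
read(): buf=[71 _ _ 66 33 39], head=3, tail=1, size=4
write(53): buf=[71 53 _ 66 33 39], head=3, tail=2, size=5

Answer: 71 53 _ 66 33 39
3
2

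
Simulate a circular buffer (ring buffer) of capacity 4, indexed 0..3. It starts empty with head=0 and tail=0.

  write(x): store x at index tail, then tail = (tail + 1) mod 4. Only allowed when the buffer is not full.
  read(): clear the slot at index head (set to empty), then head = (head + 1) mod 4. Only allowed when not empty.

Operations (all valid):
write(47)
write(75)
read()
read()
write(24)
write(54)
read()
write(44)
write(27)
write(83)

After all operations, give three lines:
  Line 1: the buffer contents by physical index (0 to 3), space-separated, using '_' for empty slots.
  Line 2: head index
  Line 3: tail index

write(47): buf=[47 _ _ _], head=0, tail=1, size=1
write(75): buf=[47 75 _ _], head=0, tail=2, size=2
read(): buf=[_ 75 _ _], head=1, tail=2, size=1
read(): buf=[_ _ _ _], head=2, tail=2, size=0
write(24): buf=[_ _ 24 _], head=2, tail=3, size=1
write(54): buf=[_ _ 24 54], head=2, tail=0, size=2
read(): buf=[_ _ _ 54], head=3, tail=0, size=1
write(44): buf=[44 _ _ 54], head=3, tail=1, size=2
write(27): buf=[44 27 _ 54], head=3, tail=2, size=3
write(83): buf=[44 27 83 54], head=3, tail=3, size=4

Answer: 44 27 83 54
3
3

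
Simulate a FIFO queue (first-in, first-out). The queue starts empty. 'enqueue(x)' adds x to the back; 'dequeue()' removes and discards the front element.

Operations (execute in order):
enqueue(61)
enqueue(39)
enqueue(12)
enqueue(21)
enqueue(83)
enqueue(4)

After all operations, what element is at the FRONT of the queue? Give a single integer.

enqueue(61): queue = [61]
enqueue(39): queue = [61, 39]
enqueue(12): queue = [61, 39, 12]
enqueue(21): queue = [61, 39, 12, 21]
enqueue(83): queue = [61, 39, 12, 21, 83]
enqueue(4): queue = [61, 39, 12, 21, 83, 4]

Answer: 61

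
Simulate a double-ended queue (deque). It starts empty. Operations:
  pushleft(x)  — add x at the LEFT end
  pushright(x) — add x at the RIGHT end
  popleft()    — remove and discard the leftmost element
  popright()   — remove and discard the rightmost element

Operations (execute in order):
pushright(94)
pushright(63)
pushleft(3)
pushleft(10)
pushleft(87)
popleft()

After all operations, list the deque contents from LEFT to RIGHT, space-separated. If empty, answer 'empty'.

Answer: 10 3 94 63

Derivation:
pushright(94): [94]
pushright(63): [94, 63]
pushleft(3): [3, 94, 63]
pushleft(10): [10, 3, 94, 63]
pushleft(87): [87, 10, 3, 94, 63]
popleft(): [10, 3, 94, 63]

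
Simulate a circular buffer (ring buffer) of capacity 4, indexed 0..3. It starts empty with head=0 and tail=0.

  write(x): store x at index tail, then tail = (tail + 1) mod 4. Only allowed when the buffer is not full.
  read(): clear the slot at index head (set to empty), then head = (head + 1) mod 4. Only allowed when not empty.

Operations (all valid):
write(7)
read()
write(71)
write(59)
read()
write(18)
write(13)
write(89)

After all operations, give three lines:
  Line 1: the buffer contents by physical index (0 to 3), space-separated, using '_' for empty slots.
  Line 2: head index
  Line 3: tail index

write(7): buf=[7 _ _ _], head=0, tail=1, size=1
read(): buf=[_ _ _ _], head=1, tail=1, size=0
write(71): buf=[_ 71 _ _], head=1, tail=2, size=1
write(59): buf=[_ 71 59 _], head=1, tail=3, size=2
read(): buf=[_ _ 59 _], head=2, tail=3, size=1
write(18): buf=[_ _ 59 18], head=2, tail=0, size=2
write(13): buf=[13 _ 59 18], head=2, tail=1, size=3
write(89): buf=[13 89 59 18], head=2, tail=2, size=4

Answer: 13 89 59 18
2
2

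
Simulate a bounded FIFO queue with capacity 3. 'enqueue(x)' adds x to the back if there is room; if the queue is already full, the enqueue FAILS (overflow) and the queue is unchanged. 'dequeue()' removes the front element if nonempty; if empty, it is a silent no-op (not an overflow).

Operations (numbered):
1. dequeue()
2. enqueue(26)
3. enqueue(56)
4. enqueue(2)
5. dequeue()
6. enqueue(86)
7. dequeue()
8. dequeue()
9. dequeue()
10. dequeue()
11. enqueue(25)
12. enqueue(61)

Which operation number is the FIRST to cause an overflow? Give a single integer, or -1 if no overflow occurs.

1. dequeue(): empty, no-op, size=0
2. enqueue(26): size=1
3. enqueue(56): size=2
4. enqueue(2): size=3
5. dequeue(): size=2
6. enqueue(86): size=3
7. dequeue(): size=2
8. dequeue(): size=1
9. dequeue(): size=0
10. dequeue(): empty, no-op, size=0
11. enqueue(25): size=1
12. enqueue(61): size=2

Answer: -1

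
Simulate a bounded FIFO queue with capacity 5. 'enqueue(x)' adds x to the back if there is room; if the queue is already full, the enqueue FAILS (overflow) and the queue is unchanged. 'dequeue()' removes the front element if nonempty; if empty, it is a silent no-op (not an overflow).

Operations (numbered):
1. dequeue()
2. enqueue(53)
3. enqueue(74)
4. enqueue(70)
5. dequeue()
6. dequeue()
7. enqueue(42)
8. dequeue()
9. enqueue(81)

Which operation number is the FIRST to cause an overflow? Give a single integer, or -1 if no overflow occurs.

1. dequeue(): empty, no-op, size=0
2. enqueue(53): size=1
3. enqueue(74): size=2
4. enqueue(70): size=3
5. dequeue(): size=2
6. dequeue(): size=1
7. enqueue(42): size=2
8. dequeue(): size=1
9. enqueue(81): size=2

Answer: -1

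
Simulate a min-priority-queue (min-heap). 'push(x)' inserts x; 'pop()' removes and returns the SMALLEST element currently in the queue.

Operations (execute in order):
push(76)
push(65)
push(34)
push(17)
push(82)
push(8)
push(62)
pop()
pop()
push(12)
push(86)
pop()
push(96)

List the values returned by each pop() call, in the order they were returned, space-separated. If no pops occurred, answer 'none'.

Answer: 8 17 12

Derivation:
push(76): heap contents = [76]
push(65): heap contents = [65, 76]
push(34): heap contents = [34, 65, 76]
push(17): heap contents = [17, 34, 65, 76]
push(82): heap contents = [17, 34, 65, 76, 82]
push(8): heap contents = [8, 17, 34, 65, 76, 82]
push(62): heap contents = [8, 17, 34, 62, 65, 76, 82]
pop() → 8: heap contents = [17, 34, 62, 65, 76, 82]
pop() → 17: heap contents = [34, 62, 65, 76, 82]
push(12): heap contents = [12, 34, 62, 65, 76, 82]
push(86): heap contents = [12, 34, 62, 65, 76, 82, 86]
pop() → 12: heap contents = [34, 62, 65, 76, 82, 86]
push(96): heap contents = [34, 62, 65, 76, 82, 86, 96]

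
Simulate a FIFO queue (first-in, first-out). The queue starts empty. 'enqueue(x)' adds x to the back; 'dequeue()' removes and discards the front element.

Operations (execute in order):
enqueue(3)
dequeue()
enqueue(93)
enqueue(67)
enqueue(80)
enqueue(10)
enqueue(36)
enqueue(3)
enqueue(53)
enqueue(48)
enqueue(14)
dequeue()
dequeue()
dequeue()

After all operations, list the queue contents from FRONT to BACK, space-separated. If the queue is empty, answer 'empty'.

enqueue(3): [3]
dequeue(): []
enqueue(93): [93]
enqueue(67): [93, 67]
enqueue(80): [93, 67, 80]
enqueue(10): [93, 67, 80, 10]
enqueue(36): [93, 67, 80, 10, 36]
enqueue(3): [93, 67, 80, 10, 36, 3]
enqueue(53): [93, 67, 80, 10, 36, 3, 53]
enqueue(48): [93, 67, 80, 10, 36, 3, 53, 48]
enqueue(14): [93, 67, 80, 10, 36, 3, 53, 48, 14]
dequeue(): [67, 80, 10, 36, 3, 53, 48, 14]
dequeue(): [80, 10, 36, 3, 53, 48, 14]
dequeue(): [10, 36, 3, 53, 48, 14]

Answer: 10 36 3 53 48 14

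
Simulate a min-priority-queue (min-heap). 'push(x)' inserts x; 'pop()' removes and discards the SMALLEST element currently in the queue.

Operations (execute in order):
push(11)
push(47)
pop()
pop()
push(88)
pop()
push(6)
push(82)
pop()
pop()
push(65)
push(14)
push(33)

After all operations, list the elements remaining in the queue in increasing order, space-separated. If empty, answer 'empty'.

push(11): heap contents = [11]
push(47): heap contents = [11, 47]
pop() → 11: heap contents = [47]
pop() → 47: heap contents = []
push(88): heap contents = [88]
pop() → 88: heap contents = []
push(6): heap contents = [6]
push(82): heap contents = [6, 82]
pop() → 6: heap contents = [82]
pop() → 82: heap contents = []
push(65): heap contents = [65]
push(14): heap contents = [14, 65]
push(33): heap contents = [14, 33, 65]

Answer: 14 33 65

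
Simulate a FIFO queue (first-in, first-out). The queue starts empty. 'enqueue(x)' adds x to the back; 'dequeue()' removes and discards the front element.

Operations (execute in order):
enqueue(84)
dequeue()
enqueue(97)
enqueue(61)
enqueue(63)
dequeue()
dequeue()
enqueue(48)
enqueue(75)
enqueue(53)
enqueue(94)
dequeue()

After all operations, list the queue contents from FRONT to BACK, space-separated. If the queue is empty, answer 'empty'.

enqueue(84): [84]
dequeue(): []
enqueue(97): [97]
enqueue(61): [97, 61]
enqueue(63): [97, 61, 63]
dequeue(): [61, 63]
dequeue(): [63]
enqueue(48): [63, 48]
enqueue(75): [63, 48, 75]
enqueue(53): [63, 48, 75, 53]
enqueue(94): [63, 48, 75, 53, 94]
dequeue(): [48, 75, 53, 94]

Answer: 48 75 53 94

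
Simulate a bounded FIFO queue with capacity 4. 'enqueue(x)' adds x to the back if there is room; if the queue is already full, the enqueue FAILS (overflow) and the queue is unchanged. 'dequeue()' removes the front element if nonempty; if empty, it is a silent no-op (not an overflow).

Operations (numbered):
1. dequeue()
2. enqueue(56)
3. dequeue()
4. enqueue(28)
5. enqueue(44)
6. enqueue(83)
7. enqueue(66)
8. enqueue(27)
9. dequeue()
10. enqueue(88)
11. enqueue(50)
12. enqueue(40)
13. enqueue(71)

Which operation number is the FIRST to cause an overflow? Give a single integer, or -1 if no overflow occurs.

1. dequeue(): empty, no-op, size=0
2. enqueue(56): size=1
3. dequeue(): size=0
4. enqueue(28): size=1
5. enqueue(44): size=2
6. enqueue(83): size=3
7. enqueue(66): size=4
8. enqueue(27): size=4=cap → OVERFLOW (fail)
9. dequeue(): size=3
10. enqueue(88): size=4
11. enqueue(50): size=4=cap → OVERFLOW (fail)
12. enqueue(40): size=4=cap → OVERFLOW (fail)
13. enqueue(71): size=4=cap → OVERFLOW (fail)

Answer: 8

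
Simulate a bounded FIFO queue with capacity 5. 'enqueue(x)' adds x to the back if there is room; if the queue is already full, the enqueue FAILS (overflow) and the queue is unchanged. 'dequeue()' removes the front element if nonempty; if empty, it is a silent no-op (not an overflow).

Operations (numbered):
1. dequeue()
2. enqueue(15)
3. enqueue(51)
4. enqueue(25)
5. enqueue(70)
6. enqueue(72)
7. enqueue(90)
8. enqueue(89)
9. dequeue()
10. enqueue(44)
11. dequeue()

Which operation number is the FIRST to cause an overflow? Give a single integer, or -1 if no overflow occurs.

Answer: 7

Derivation:
1. dequeue(): empty, no-op, size=0
2. enqueue(15): size=1
3. enqueue(51): size=2
4. enqueue(25): size=3
5. enqueue(70): size=4
6. enqueue(72): size=5
7. enqueue(90): size=5=cap → OVERFLOW (fail)
8. enqueue(89): size=5=cap → OVERFLOW (fail)
9. dequeue(): size=4
10. enqueue(44): size=5
11. dequeue(): size=4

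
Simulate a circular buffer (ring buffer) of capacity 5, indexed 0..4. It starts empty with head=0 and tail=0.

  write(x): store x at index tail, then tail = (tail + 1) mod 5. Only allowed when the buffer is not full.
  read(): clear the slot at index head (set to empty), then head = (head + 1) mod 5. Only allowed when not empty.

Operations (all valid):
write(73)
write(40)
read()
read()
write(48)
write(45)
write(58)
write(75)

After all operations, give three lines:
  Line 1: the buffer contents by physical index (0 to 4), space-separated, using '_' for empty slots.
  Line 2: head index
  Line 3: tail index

write(73): buf=[73 _ _ _ _], head=0, tail=1, size=1
write(40): buf=[73 40 _ _ _], head=0, tail=2, size=2
read(): buf=[_ 40 _ _ _], head=1, tail=2, size=1
read(): buf=[_ _ _ _ _], head=2, tail=2, size=0
write(48): buf=[_ _ 48 _ _], head=2, tail=3, size=1
write(45): buf=[_ _ 48 45 _], head=2, tail=4, size=2
write(58): buf=[_ _ 48 45 58], head=2, tail=0, size=3
write(75): buf=[75 _ 48 45 58], head=2, tail=1, size=4

Answer: 75 _ 48 45 58
2
1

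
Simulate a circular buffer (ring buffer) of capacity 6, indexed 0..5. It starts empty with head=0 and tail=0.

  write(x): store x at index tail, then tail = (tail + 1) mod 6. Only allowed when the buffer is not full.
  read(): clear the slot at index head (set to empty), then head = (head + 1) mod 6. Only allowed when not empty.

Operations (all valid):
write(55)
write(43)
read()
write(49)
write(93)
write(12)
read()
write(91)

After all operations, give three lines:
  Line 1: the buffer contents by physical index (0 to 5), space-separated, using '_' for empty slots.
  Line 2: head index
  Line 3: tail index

Answer: _ _ 49 93 12 91
2
0

Derivation:
write(55): buf=[55 _ _ _ _ _], head=0, tail=1, size=1
write(43): buf=[55 43 _ _ _ _], head=0, tail=2, size=2
read(): buf=[_ 43 _ _ _ _], head=1, tail=2, size=1
write(49): buf=[_ 43 49 _ _ _], head=1, tail=3, size=2
write(93): buf=[_ 43 49 93 _ _], head=1, tail=4, size=3
write(12): buf=[_ 43 49 93 12 _], head=1, tail=5, size=4
read(): buf=[_ _ 49 93 12 _], head=2, tail=5, size=3
write(91): buf=[_ _ 49 93 12 91], head=2, tail=0, size=4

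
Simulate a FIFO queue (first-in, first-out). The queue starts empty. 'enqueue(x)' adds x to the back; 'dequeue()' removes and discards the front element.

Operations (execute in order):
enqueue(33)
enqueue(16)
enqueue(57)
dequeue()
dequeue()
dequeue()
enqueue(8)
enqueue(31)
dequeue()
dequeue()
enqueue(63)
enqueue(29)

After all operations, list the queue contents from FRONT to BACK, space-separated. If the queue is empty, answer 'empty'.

enqueue(33): [33]
enqueue(16): [33, 16]
enqueue(57): [33, 16, 57]
dequeue(): [16, 57]
dequeue(): [57]
dequeue(): []
enqueue(8): [8]
enqueue(31): [8, 31]
dequeue(): [31]
dequeue(): []
enqueue(63): [63]
enqueue(29): [63, 29]

Answer: 63 29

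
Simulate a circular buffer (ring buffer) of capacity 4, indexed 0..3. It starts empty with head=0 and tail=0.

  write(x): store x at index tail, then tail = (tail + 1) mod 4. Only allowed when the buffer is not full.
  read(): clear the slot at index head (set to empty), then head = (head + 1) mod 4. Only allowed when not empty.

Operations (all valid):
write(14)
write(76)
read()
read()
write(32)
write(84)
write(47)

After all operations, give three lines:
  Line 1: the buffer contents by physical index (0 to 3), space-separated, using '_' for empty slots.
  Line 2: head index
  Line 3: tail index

Answer: 47 _ 32 84
2
1

Derivation:
write(14): buf=[14 _ _ _], head=0, tail=1, size=1
write(76): buf=[14 76 _ _], head=0, tail=2, size=2
read(): buf=[_ 76 _ _], head=1, tail=2, size=1
read(): buf=[_ _ _ _], head=2, tail=2, size=0
write(32): buf=[_ _ 32 _], head=2, tail=3, size=1
write(84): buf=[_ _ 32 84], head=2, tail=0, size=2
write(47): buf=[47 _ 32 84], head=2, tail=1, size=3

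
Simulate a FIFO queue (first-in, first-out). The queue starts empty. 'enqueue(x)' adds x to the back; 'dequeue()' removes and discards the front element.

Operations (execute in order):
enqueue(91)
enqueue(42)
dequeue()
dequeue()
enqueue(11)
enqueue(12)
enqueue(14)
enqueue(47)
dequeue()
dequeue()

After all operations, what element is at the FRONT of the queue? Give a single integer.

Answer: 14

Derivation:
enqueue(91): queue = [91]
enqueue(42): queue = [91, 42]
dequeue(): queue = [42]
dequeue(): queue = []
enqueue(11): queue = [11]
enqueue(12): queue = [11, 12]
enqueue(14): queue = [11, 12, 14]
enqueue(47): queue = [11, 12, 14, 47]
dequeue(): queue = [12, 14, 47]
dequeue(): queue = [14, 47]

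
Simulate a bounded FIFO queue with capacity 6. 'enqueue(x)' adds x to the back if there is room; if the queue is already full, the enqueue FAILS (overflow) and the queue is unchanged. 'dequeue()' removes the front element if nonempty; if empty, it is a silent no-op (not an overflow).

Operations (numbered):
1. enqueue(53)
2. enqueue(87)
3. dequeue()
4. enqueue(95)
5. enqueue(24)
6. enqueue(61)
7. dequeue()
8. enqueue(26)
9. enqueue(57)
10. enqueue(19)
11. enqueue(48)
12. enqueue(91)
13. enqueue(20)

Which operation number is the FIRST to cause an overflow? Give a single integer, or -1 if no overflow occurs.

1. enqueue(53): size=1
2. enqueue(87): size=2
3. dequeue(): size=1
4. enqueue(95): size=2
5. enqueue(24): size=3
6. enqueue(61): size=4
7. dequeue(): size=3
8. enqueue(26): size=4
9. enqueue(57): size=5
10. enqueue(19): size=6
11. enqueue(48): size=6=cap → OVERFLOW (fail)
12. enqueue(91): size=6=cap → OVERFLOW (fail)
13. enqueue(20): size=6=cap → OVERFLOW (fail)

Answer: 11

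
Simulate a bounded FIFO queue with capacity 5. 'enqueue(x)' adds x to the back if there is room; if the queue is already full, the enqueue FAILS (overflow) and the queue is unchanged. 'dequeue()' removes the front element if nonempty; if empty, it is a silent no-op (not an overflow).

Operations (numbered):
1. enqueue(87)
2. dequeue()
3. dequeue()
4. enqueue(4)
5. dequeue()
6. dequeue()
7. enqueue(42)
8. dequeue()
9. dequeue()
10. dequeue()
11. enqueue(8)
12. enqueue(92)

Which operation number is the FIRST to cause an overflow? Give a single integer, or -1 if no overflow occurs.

Answer: -1

Derivation:
1. enqueue(87): size=1
2. dequeue(): size=0
3. dequeue(): empty, no-op, size=0
4. enqueue(4): size=1
5. dequeue(): size=0
6. dequeue(): empty, no-op, size=0
7. enqueue(42): size=1
8. dequeue(): size=0
9. dequeue(): empty, no-op, size=0
10. dequeue(): empty, no-op, size=0
11. enqueue(8): size=1
12. enqueue(92): size=2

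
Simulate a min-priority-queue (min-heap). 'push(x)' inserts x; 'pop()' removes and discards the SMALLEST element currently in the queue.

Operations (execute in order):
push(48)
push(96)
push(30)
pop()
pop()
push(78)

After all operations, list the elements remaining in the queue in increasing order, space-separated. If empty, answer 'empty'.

Answer: 78 96

Derivation:
push(48): heap contents = [48]
push(96): heap contents = [48, 96]
push(30): heap contents = [30, 48, 96]
pop() → 30: heap contents = [48, 96]
pop() → 48: heap contents = [96]
push(78): heap contents = [78, 96]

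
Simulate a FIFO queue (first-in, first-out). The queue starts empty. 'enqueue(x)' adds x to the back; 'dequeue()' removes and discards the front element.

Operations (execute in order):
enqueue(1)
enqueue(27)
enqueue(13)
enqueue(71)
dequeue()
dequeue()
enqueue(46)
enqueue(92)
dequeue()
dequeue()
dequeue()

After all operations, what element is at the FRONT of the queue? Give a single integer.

enqueue(1): queue = [1]
enqueue(27): queue = [1, 27]
enqueue(13): queue = [1, 27, 13]
enqueue(71): queue = [1, 27, 13, 71]
dequeue(): queue = [27, 13, 71]
dequeue(): queue = [13, 71]
enqueue(46): queue = [13, 71, 46]
enqueue(92): queue = [13, 71, 46, 92]
dequeue(): queue = [71, 46, 92]
dequeue(): queue = [46, 92]
dequeue(): queue = [92]

Answer: 92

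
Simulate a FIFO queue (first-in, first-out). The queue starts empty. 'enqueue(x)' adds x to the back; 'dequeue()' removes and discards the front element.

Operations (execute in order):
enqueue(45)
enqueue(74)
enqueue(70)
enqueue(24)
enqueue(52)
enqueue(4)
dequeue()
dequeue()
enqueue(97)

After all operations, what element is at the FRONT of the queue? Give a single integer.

enqueue(45): queue = [45]
enqueue(74): queue = [45, 74]
enqueue(70): queue = [45, 74, 70]
enqueue(24): queue = [45, 74, 70, 24]
enqueue(52): queue = [45, 74, 70, 24, 52]
enqueue(4): queue = [45, 74, 70, 24, 52, 4]
dequeue(): queue = [74, 70, 24, 52, 4]
dequeue(): queue = [70, 24, 52, 4]
enqueue(97): queue = [70, 24, 52, 4, 97]

Answer: 70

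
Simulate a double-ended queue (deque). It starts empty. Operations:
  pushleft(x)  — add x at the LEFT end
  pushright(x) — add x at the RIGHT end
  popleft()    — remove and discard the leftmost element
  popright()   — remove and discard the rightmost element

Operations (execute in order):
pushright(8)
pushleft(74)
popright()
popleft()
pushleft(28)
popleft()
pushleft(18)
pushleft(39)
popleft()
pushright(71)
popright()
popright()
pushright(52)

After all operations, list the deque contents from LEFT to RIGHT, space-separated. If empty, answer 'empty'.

pushright(8): [8]
pushleft(74): [74, 8]
popright(): [74]
popleft(): []
pushleft(28): [28]
popleft(): []
pushleft(18): [18]
pushleft(39): [39, 18]
popleft(): [18]
pushright(71): [18, 71]
popright(): [18]
popright(): []
pushright(52): [52]

Answer: 52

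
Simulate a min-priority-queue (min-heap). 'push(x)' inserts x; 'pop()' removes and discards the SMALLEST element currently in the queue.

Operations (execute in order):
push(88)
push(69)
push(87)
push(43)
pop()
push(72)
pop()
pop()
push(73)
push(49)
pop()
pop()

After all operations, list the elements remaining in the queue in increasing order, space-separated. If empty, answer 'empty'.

Answer: 87 88

Derivation:
push(88): heap contents = [88]
push(69): heap contents = [69, 88]
push(87): heap contents = [69, 87, 88]
push(43): heap contents = [43, 69, 87, 88]
pop() → 43: heap contents = [69, 87, 88]
push(72): heap contents = [69, 72, 87, 88]
pop() → 69: heap contents = [72, 87, 88]
pop() → 72: heap contents = [87, 88]
push(73): heap contents = [73, 87, 88]
push(49): heap contents = [49, 73, 87, 88]
pop() → 49: heap contents = [73, 87, 88]
pop() → 73: heap contents = [87, 88]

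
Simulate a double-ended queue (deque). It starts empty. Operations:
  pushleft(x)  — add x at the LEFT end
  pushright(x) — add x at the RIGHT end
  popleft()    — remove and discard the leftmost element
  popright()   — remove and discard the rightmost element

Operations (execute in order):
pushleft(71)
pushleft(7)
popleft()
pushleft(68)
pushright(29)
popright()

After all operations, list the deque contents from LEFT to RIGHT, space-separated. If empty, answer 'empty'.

Answer: 68 71

Derivation:
pushleft(71): [71]
pushleft(7): [7, 71]
popleft(): [71]
pushleft(68): [68, 71]
pushright(29): [68, 71, 29]
popright(): [68, 71]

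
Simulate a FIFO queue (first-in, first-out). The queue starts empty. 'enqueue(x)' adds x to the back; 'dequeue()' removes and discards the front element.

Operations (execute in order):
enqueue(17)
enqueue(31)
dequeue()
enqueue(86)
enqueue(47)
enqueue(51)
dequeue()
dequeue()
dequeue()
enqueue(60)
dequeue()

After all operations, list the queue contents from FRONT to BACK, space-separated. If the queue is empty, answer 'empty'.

Answer: 60

Derivation:
enqueue(17): [17]
enqueue(31): [17, 31]
dequeue(): [31]
enqueue(86): [31, 86]
enqueue(47): [31, 86, 47]
enqueue(51): [31, 86, 47, 51]
dequeue(): [86, 47, 51]
dequeue(): [47, 51]
dequeue(): [51]
enqueue(60): [51, 60]
dequeue(): [60]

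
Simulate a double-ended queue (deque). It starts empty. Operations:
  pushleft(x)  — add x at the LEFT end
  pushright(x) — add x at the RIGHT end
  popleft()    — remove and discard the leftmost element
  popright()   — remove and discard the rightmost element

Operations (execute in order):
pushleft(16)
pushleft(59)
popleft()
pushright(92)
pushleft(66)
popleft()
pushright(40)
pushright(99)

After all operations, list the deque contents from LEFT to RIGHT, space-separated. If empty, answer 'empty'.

pushleft(16): [16]
pushleft(59): [59, 16]
popleft(): [16]
pushright(92): [16, 92]
pushleft(66): [66, 16, 92]
popleft(): [16, 92]
pushright(40): [16, 92, 40]
pushright(99): [16, 92, 40, 99]

Answer: 16 92 40 99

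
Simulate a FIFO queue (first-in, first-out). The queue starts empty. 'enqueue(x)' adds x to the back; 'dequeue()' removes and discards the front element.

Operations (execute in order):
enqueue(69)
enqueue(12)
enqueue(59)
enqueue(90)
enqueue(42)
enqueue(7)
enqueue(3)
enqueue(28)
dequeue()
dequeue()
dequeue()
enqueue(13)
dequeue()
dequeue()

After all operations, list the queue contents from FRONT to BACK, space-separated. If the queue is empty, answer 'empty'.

Answer: 7 3 28 13

Derivation:
enqueue(69): [69]
enqueue(12): [69, 12]
enqueue(59): [69, 12, 59]
enqueue(90): [69, 12, 59, 90]
enqueue(42): [69, 12, 59, 90, 42]
enqueue(7): [69, 12, 59, 90, 42, 7]
enqueue(3): [69, 12, 59, 90, 42, 7, 3]
enqueue(28): [69, 12, 59, 90, 42, 7, 3, 28]
dequeue(): [12, 59, 90, 42, 7, 3, 28]
dequeue(): [59, 90, 42, 7, 3, 28]
dequeue(): [90, 42, 7, 3, 28]
enqueue(13): [90, 42, 7, 3, 28, 13]
dequeue(): [42, 7, 3, 28, 13]
dequeue(): [7, 3, 28, 13]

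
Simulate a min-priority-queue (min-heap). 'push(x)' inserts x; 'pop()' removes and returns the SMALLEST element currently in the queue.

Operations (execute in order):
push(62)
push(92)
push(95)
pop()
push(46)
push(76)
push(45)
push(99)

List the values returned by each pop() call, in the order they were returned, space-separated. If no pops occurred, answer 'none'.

Answer: 62

Derivation:
push(62): heap contents = [62]
push(92): heap contents = [62, 92]
push(95): heap contents = [62, 92, 95]
pop() → 62: heap contents = [92, 95]
push(46): heap contents = [46, 92, 95]
push(76): heap contents = [46, 76, 92, 95]
push(45): heap contents = [45, 46, 76, 92, 95]
push(99): heap contents = [45, 46, 76, 92, 95, 99]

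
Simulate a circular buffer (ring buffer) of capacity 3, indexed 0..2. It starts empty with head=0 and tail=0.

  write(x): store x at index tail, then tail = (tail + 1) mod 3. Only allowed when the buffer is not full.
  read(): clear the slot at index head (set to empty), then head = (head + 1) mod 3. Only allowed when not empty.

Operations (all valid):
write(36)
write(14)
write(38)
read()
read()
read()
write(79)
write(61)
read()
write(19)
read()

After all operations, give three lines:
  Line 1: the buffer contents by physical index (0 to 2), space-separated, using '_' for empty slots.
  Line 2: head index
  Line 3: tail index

write(36): buf=[36 _ _], head=0, tail=1, size=1
write(14): buf=[36 14 _], head=0, tail=2, size=2
write(38): buf=[36 14 38], head=0, tail=0, size=3
read(): buf=[_ 14 38], head=1, tail=0, size=2
read(): buf=[_ _ 38], head=2, tail=0, size=1
read(): buf=[_ _ _], head=0, tail=0, size=0
write(79): buf=[79 _ _], head=0, tail=1, size=1
write(61): buf=[79 61 _], head=0, tail=2, size=2
read(): buf=[_ 61 _], head=1, tail=2, size=1
write(19): buf=[_ 61 19], head=1, tail=0, size=2
read(): buf=[_ _ 19], head=2, tail=0, size=1

Answer: _ _ 19
2
0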